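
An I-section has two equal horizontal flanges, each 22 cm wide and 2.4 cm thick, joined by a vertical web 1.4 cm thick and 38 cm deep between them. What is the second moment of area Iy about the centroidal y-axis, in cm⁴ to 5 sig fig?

Break the section into simple shapes (no overlaps), measuring from the bottom-left corner of the bounding box.
Bottom flange: 22 × 2.4, A = 52.8 cm², x = 11 cm, Ī = 2129.6 cm⁴.
Web: 1.4 × 38, A = 53.2 cm², x = 11 cm, Ī = 8.689333 cm⁴.
Top flange: 22 × 2.4, A = 52.8 cm², x = 11 cm, Ī = 2129.6 cm⁴.
By symmetry the centroid is at mid-width, x̄ = 11 cm.
All pieces are centred on the centroidal y-axis, so I = ΣĪ = 4267.889 cm⁴.

Iy ≈ 4267.9 cm⁴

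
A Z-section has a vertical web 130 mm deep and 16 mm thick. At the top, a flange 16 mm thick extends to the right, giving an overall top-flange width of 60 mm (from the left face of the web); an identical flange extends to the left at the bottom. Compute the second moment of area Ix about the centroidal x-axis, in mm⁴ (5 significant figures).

Ix ≈ 7.5340 × 10⁶ mm⁴

Decompose the section into non-overlapping parts with the origin at the bottom-left of its bounding rectangle.
Web: 16 × 130, A = 2 080 mm², y = 65 mm, Ī = 2 929 333 mm⁴.
Top flange (beyond web): 44 × 16, A = 704 mm², y = 122 mm, Ī = 15018.67 mm⁴.
Bottom flange (beyond web): 44 × 16, A = 704 mm², y = 8 mm, Ī = 15018.67 mm⁴.
Centroid: ȳ = ΣA·y / ΣA = 65 mm.
Transfer each piece to the centroidal x-axis using Ī + A·d² with d = y − 65:
  web: d = 0 mm → contributes +2 929 333 mm⁴
  top flange (beyond web): d = 57 mm → contributes +2 302 315 mm⁴
  bottom flange (beyond web): d = -57 mm → contributes +2 302 315 mm⁴
Total I = 7 533 963 mm⁴.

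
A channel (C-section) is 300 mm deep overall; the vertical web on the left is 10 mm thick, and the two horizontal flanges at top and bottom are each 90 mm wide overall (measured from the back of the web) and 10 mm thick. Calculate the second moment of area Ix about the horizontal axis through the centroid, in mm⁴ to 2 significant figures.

Ix ≈ 5.6 × 10⁷ mm⁴

Break the section into simple shapes (no overlaps), measuring from the bottom-left corner of the bounding box.
Web: 10 × 300, A = 3 000 mm², y = 150 mm, Ī = 22 500 000 mm⁴.
Top flange (beyond web): 80 × 10, A = 800 mm², y = 295 mm, Ī = 6 667 mm⁴.
Bottom flange (beyond web): 80 × 10, A = 800 mm², y = 5 mm, Ī = 6 667 mm⁴.
By symmetry the centroid is at mid-height, ȳ = 150 mm.
Transfer each piece to the horizontal axis through the centroid using Ī + A·d² with d = y − 150:
  web: d = 0 mm → contributes +22 500 000 mm⁴
  top flange (beyond web): d = 145 mm → contributes +16 826 667 mm⁴
  bottom flange (beyond web): d = -145 mm → contributes +16 826 667 mm⁴
Total I = 56 153 333 mm⁴.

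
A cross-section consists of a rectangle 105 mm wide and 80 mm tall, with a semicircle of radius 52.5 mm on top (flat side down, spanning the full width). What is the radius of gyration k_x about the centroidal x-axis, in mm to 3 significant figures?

Decompose the section into non-overlapping parts with the origin at the bottom-left of its bounding rectangle.
Rectangular body: 105 × 80, A = 8 400 mm², y = 40 mm, Ī = 4 480 000 mm⁴.
Semicircular cap: semicircle r = 52.5, A = 4329.5 mm², y = 102.28 mm, Ī = 833 814 mm⁴.
Centroid: ȳ = ΣA·y / ΣA = 61.183 mm.
Transfer each piece to the centroidal x-axis using Ī + A·d² with d = y − 61.183:
  rectangular body: d = -21.183 mm → contributes +8 249 241 mm⁴
  semicircular cap: d = 41.099 mm → contributes +8 146 799 mm⁴
Total I = 16 396 040 mm⁴.
Radius of gyration: k = √(I/A) = √(16 396 040 / 12 730) = 35.889 mm.

k_x ≈ 35.9 mm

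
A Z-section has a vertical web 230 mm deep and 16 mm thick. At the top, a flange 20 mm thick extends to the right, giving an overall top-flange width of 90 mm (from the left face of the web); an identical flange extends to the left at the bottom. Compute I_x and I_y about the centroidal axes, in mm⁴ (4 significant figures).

Decompose the section into non-overlapping parts with the origin at the bottom-left of its bounding rectangle.
Web: 16 × 230, A = 3 680 mm², y = 115 mm, Ī = 16 222 667 mm⁴.
Top flange (beyond web): 74 × 20, A = 1 480 mm², y = 220 mm, Ī = 49333.3 mm⁴.
Bottom flange (beyond web): 74 × 20, A = 1 480 mm², y = 10 mm, Ī = 49333.3 mm⁴.
Centroid: ȳ = ΣA·y / ΣA = 115 mm.
Transfer each piece to the centroidal x-axis using Ī + A·d² with d = y − 115:
  web: d = 0 mm → contributes +16 222 667 mm⁴
  top flange (beyond web): d = 105 mm → contributes +16 366 333 mm⁴
  bottom flange (beyond web): d = -105 mm → contributes +16 366 333 mm⁴
Total I = 48 955 333 mm⁴.
For the y-axis: x̄ = 82 mm.
Repeating about the centroidal y-axis gives I_y = 7 423 253 mm⁴.

I_x ≈ 4.896 × 10⁷ mm⁴, I_y ≈ 7.423 × 10⁶ mm⁴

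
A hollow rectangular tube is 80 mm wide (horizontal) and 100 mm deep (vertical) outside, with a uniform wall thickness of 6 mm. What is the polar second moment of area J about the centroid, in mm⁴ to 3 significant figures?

Treat the section as a set of non-overlapping primitives; coordinates are from the bounding-box lower-left.
Outer rectangle: 80 × 100, A = 8 000 mm², y = 50 mm, Ī = 6 666 667 mm⁴.
Inner void (subtracted): 68 × 88, A = 5 984 mm², y = 50 mm, Ī = 3 861 675 mm⁴.
By symmetry the centroid is at mid-height, ȳ = 50 mm.
All pieces are centred on the centroidal x-axis, so I = ΣĪ (holes subtracted) = 2 804 992 mm⁴.
Repeating about the centroidal y-axis gives I_y = 1 960 832 mm⁴.
Polar second moment: J = I_x + I_y = 4 765 824 mm⁴.

J ≈ 4.77 × 10⁶ mm⁴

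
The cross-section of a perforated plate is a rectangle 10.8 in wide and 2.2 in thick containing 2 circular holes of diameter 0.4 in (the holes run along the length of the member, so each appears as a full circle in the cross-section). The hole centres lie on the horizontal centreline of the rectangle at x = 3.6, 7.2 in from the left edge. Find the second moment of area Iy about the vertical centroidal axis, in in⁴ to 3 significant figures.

Split into non-overlapping primitives; take the origin at the lower-left of the bounding box.
Plate: 10.8 × 2.2, A = 23.76 in², x = 5.4 in, Ī = 230.95 in⁴.
Hole 1 (subtracted): ⌀0.4, A = 0.12566 in², x = 3.6 in, Ī = 0.0012566 in⁴.
Hole 2 (subtracted): ⌀0.4, A = 0.12566 in², x = 7.2 in, Ī = 0.0012566 in⁴.
By symmetry the centroid is at mid-width, x̄ = 5.4 in.
Transfer each piece to the vertical centroidal axis using Ī + A·d² with d = x − 5.4:
  plate: d = 0 in → contributes +230.95 in⁴
  hole 1: d = -1.8 in → contributes −0.40841 in⁴
  hole 2: d = 1.8 in → contributes −0.40841 in⁴
Total I = 230.13 in⁴.

Iy ≈ 230 in⁴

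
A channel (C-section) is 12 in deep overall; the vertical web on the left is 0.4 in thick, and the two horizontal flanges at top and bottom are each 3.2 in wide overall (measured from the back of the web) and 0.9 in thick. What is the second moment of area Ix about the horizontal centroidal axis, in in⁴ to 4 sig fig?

Treat the section as a set of non-overlapping primitives; coordinates are from the bounding-box lower-left.
Web: 0.4 × 12, A = 4.8 in², y = 6 in, Ī = 57.6 in⁴.
Top flange (beyond web): 2.8 × 0.9, A = 2.52 in², y = 11.55 in, Ī = 0.1701 in⁴.
Bottom flange (beyond web): 2.8 × 0.9, A = 2.52 in², y = 0.45 in, Ī = 0.1701 in⁴.
By symmetry the centroid is at mid-height, ȳ = 6 in.
Transfer each piece to the horizontal centroidal axis using Ī + A·d² with d = y − 6:
  web: d = 0 in → contributes +57.6 in⁴
  top flange (beyond web): d = 5.55 in → contributes +77.7924 in⁴
  bottom flange (beyond web): d = -5.55 in → contributes +77.7924 in⁴
Total I = 213.185 in⁴.

Ix ≈ 213.2 in⁴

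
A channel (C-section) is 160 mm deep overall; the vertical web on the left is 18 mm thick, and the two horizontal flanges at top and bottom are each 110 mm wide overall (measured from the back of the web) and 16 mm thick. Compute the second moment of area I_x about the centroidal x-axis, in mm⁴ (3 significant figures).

Treat the section as a set of non-overlapping primitives; coordinates are from the bounding-box lower-left.
Web: 18 × 160, A = 2 880 mm², y = 80 mm, Ī = 6 144 000 mm⁴.
Top flange (beyond web): 92 × 16, A = 1 472 mm², y = 152 mm, Ī = 31 403 mm⁴.
Bottom flange (beyond web): 92 × 16, A = 1 472 mm², y = 8 mm, Ī = 31 403 mm⁴.
By symmetry the centroid is at mid-height, ȳ = 80 mm.
Transfer each piece to the centroidal x-axis using Ī + A·d² with d = y − 80:
  web: d = 0 mm → contributes +6 144 000 mm⁴
  top flange (beyond web): d = 72 mm → contributes +7 662 251 mm⁴
  bottom flange (beyond web): d = -72 mm → contributes +7 662 251 mm⁴
Total I = 21 468 501 mm⁴.

I_x ≈ 2.15 × 10⁷ mm⁴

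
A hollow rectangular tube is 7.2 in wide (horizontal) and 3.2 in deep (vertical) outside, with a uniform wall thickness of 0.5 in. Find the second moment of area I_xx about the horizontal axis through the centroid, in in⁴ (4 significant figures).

I_xx ≈ 14.16 in⁴

Treat the section as a set of non-overlapping primitives; coordinates are from the bounding-box lower-left.
Outer rectangle: 7.2 × 3.2, A = 23.04 in², y = 1.6 in, Ī = 19.6608 in⁴.
Inner void (subtracted): 6.2 × 2.2, A = 13.64 in², y = 1.6 in, Ī = 5.50147 in⁴.
By symmetry the centroid is at mid-height, ȳ = 1.6 in.
All pieces are centred on the horizontal axis through the centroid, so I = ΣĪ (holes subtracted) = 14.1593 in⁴.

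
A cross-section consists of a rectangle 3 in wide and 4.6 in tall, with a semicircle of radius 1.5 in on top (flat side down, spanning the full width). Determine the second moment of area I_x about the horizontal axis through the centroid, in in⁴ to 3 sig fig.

Decompose the section into non-overlapping parts with the origin at the bottom-left of its bounding rectangle.
Rectangular body: 3 × 4.6, A = 13.8 in², y = 2.3 in, Ī = 24.334 in⁴.
Semicircular cap: semicircle r = 1.5, A = 3.5343 in², y = 5.2366 in, Ī = 0.55564 in⁴.
Centroid: ȳ = ΣA·y / ΣA = 2.8987 in.
Transfer each piece to the horizontal axis through the centroid using Ī + A·d² with d = y − 2.8987:
  rectangular body: d = -0.59875 in → contributes +29.281 in⁴
  semicircular cap: d = 2.3379 in → contributes +19.873 in⁴
Total I = 49.154 in⁴.

I_x ≈ 49.2 in⁴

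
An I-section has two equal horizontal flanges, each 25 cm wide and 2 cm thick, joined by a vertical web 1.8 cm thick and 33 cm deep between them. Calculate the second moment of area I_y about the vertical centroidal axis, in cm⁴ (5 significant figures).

Decompose the section into non-overlapping parts with the origin at the bottom-left of its bounding rectangle.
Bottom flange: 25 × 2, A = 50 cm², x = 12.5 cm, Ī = 2604.167 cm⁴.
Web: 1.8 × 33, A = 59.4 cm², x = 12.5 cm, Ī = 16.038 cm⁴.
Top flange: 25 × 2, A = 50 cm², x = 12.5 cm, Ī = 2604.167 cm⁴.
By symmetry the centroid is at mid-width, x̄ = 12.5 cm.
All pieces are centred on the vertical centroidal axis, so I = ΣĪ = 5224.371 cm⁴.

I_y ≈ 5224.4 cm⁴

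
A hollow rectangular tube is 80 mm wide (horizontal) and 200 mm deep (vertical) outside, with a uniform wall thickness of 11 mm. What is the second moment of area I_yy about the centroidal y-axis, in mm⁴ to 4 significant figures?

I_yy ≈ 5.639 × 10⁶ mm⁴

Split into non-overlapping primitives; take the origin at the lower-left of the bounding box.
Outer rectangle: 80 × 200, A = 16 000 mm², x = 40 mm, Ī = 8 533 333 mm⁴.
Inner void (subtracted): 58 × 178, A = 10 324 mm², x = 40 mm, Ī = 2 894 161 mm⁴.
By symmetry the centroid is at mid-width, x̄ = 40 mm.
All pieces are centred on the centroidal y-axis, so I = ΣĪ (holes subtracted) = 5 639 172 mm⁴.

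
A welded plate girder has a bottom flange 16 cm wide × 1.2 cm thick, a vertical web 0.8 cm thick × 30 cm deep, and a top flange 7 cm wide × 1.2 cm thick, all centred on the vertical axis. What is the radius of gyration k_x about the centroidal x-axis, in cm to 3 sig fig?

k_x ≈ 12.4 cm

Treat the section as a set of non-overlapping primitives; coordinates are from the bounding-box lower-left.
Bottom plate: 16 × 1.2, A = 19.2 cm², y = 0.6 cm, Ī = 2.304 cm⁴.
Web plate: 0.8 × 30, A = 24 cm², y = 16.2 cm, Ī = 1 800 cm⁴.
Top plate: 7 × 1.2, A = 8.4 cm², y = 31.8 cm, Ī = 1.008 cm⁴.
Centroid: ȳ = ΣA·y / ΣA = 12.935 cm.
Transfer each piece to the centroidal x-axis using Ī + A·d² with d = y − 12.935:
  bottom plate: d = -12.335 cm → contributes +2923.6 cm⁴
  web plate: d = 3.2651 cm → contributes +2055.9 cm⁴
  top plate: d = 18.865 cm → contributes +2990.5 cm⁴
Total I = 7969.9 cm⁴.
Radius of gyration: k = √(I/A) = √(7969.9 / 51.6) = 12.428 cm.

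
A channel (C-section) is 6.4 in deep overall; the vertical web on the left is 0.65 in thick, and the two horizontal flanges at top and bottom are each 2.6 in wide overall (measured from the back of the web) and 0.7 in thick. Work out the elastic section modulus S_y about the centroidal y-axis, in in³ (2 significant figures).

Break the section into simple shapes (no overlaps), measuring from the bottom-left corner of the bounding box.
Web: 0.65 × 6.4, A = 4.16 in², x = 0.325 in, Ī = 0.1465 in⁴.
Top flange (beyond web): 1.95 × 0.7, A = 1.365 in², x = 1.625 in, Ī = 0.4325 in⁴.
Bottom flange (beyond web): 1.95 × 0.7, A = 1.365 in², x = 1.625 in, Ī = 0.4325 in⁴.
Centroid: x̄ = ΣA·x / ΣA = 0.8401 in.
Transfer each piece to the centroidal y-axis using Ī + A·d² with d = x − 0.8401:
  web: d = -0.5151 in → contributes +1.25 in⁴
  top flange (beyond web): d = 0.7849 in → contributes +1.273 in⁴
  bottom flange (beyond web): d = 0.7849 in → contributes +1.273 in⁴
Total I = 3.797 in⁴.
Extreme fibre distance c = 1.76 in; S = I/c = 2.158 in³.

S_y ≈ 2.2 in³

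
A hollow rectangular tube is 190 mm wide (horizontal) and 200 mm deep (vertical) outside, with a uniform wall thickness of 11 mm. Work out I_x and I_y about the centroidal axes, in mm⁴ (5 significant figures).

I_x ≈ 4.7710 × 10⁷ mm⁴, I_y ≈ 4.3982 × 10⁷ mm⁴

Split into non-overlapping primitives; take the origin at the lower-left of the bounding box.
Outer rectangle: 190 × 200, A = 38 000 mm², y = 100 mm, Ī = 126 666 667 mm⁴.
Inner void (subtracted): 168 × 178, A = 29 904 mm², y = 100 mm, Ī = 78 956 528 mm⁴.
By symmetry the centroid is at mid-height, ȳ = 100 mm.
All pieces are centred on the centroidal x-axis, so I = ΣĪ (holes subtracted) = 47 710 139 mm⁴.
Repeating about the centroidal y-axis gives I_y = 43 982 459 mm⁴.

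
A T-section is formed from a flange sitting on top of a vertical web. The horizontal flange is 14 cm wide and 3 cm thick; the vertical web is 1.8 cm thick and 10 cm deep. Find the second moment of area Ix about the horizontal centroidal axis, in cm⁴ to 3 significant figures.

Ix ≈ 714 cm⁴

Treat the section as a set of non-overlapping primitives; coordinates are from the bounding-box lower-left.
Flange: 14 × 3, A = 42 cm², y = 11.5 cm, Ī = 31.5 cm⁴.
Web: 1.8 × 10, A = 18 cm², y = 5 cm, Ī = 150 cm⁴.
Centroid: ȳ = ΣA·y / ΣA = 9.55 cm.
Transfer each piece to the horizontal centroidal axis using Ī + A·d² with d = y − 9.55:
  flange: d = 1.95 cm → contributes +191.21 cm⁴
  web: d = -4.55 cm → contributes +522.65 cm⁴
Total I = 713.85 cm⁴.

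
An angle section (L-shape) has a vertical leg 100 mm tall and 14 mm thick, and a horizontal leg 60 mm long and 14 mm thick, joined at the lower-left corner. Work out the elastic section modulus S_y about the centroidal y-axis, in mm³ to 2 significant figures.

Split into non-overlapping primitives; take the origin at the lower-left of the bounding box.
Vertical leg: 14 × 100, A = 1 400 mm², x = 7 mm, Ī = 22 867 mm⁴.
Horizontal leg (remainder): 46 × 14, A = 644 mm², x = 37 mm, Ī = 113 559 mm⁴.
Centroid: x̄ = ΣA·x / ΣA = 16.45 mm.
Transfer each piece to the centroidal y-axis using Ī + A·d² with d = x − 16.45:
  vertical leg: d = -9.452 mm → contributes +147 945 mm⁴
  horizontal leg (remainder): d = 20.55 mm → contributes +385 467 mm⁴
Total I = 533 412 mm⁴.
Extreme fibre distance c = 43.55 mm; S = I/c = 12 249 mm³.

S_y ≈ 1.2 × 10⁴ mm³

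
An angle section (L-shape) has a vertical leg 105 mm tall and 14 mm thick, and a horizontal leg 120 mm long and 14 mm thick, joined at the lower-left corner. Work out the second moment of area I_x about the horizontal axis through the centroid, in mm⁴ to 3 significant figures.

I_x ≈ 2.90 × 10⁶ mm⁴

Treat the section as a set of non-overlapping primitives; coordinates are from the bounding-box lower-left.
Vertical leg: 14 × 105, A = 1 470 mm², y = 52.5 mm, Ī = 1 350 563 mm⁴.
Horizontal leg (remainder): 106 × 14, A = 1 484 mm², y = 7 mm, Ī = 24 239 mm⁴.
Centroid: ȳ = ΣA·y / ΣA = 29.642 mm.
Transfer each piece to the horizontal axis through the centroid using Ī + A·d² with d = y − 29.642:
  vertical leg: d = 22.858 mm → contributes +2 118 608 mm⁴
  horizontal leg (remainder): d = -22.642 mm → contributes +785 038 mm⁴
Total I = 2 903 646 mm⁴.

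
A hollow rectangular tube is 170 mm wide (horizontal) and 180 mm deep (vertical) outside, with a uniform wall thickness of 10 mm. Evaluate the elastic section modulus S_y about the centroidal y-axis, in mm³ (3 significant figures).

S_y ≈ 3.38 × 10⁵ mm³

Break the section into simple shapes (no overlaps), measuring from the bottom-left corner of the bounding box.
Outer rectangle: 170 × 180, A = 30 600 mm², x = 85 mm, Ī = 73 695 000 mm⁴.
Inner void (subtracted): 150 × 160, A = 24 000 mm², x = 85 mm, Ī = 45 000 000 mm⁴.
By symmetry the centroid is at mid-width, x̄ = 85 mm.
All pieces are centred on the centroidal y-axis, so I = ΣĪ (holes subtracted) = 28 695 000 mm⁴.
Extreme fibre distance c = 85 mm; S = I/c = 337 588 mm³.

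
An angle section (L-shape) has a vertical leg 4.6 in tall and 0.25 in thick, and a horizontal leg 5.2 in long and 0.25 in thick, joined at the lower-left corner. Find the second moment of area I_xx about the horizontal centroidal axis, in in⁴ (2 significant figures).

I_xx ≈ 4.9 in⁴

Break the section into simple shapes (no overlaps), measuring from the bottom-left corner of the bounding box.
Vertical leg: 0.25 × 4.6, A = 1.15 in², y = 2.3 in, Ī = 2.028 in⁴.
Horizontal leg (remainder): 4.95 × 0.25, A = 1.238 in², y = 0.125 in, Ī = 0.006445 in⁴.
Centroid: ȳ = ΣA·y / ΣA = 1.173 in.
Transfer each piece to the horizontal centroidal axis using Ī + A·d² with d = y − 1.173:
  vertical leg: d = 1.127 in → contributes +3.489 in⁴
  horizontal leg (remainder): d = -1.048 in → contributes +1.365 in⁴
Total I = 4.854 in⁴.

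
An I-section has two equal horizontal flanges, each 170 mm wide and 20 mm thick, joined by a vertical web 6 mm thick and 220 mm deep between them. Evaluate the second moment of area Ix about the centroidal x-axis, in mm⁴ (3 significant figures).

Ix ≈ 1.03 × 10⁸ mm⁴

Treat the section as a set of non-overlapping primitives; coordinates are from the bounding-box lower-left.
Bottom flange: 170 × 20, A = 3 400 mm², y = 10 mm, Ī = 113 333 mm⁴.
Web: 6 × 220, A = 1 320 mm², y = 130 mm, Ī = 5 324 000 mm⁴.
Top flange: 170 × 20, A = 3 400 mm², y = 250 mm, Ī = 113 333 mm⁴.
By symmetry the centroid is at mid-height, ȳ = 130 mm.
Transfer each piece to the centroidal x-axis using Ī + A·d² with d = y − 130:
  bottom flange: d = -120 mm → contributes +49 073 333 mm⁴
  web: d = 0 mm → contributes +5 324 000 mm⁴
  top flange: d = 120 mm → contributes +49 073 333 mm⁴
Total I = 103 470 667 mm⁴.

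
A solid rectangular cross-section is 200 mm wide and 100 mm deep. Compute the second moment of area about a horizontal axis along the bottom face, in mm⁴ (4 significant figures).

The section: 200 × 100, A = 20 000 mm², y = 50 mm, Ī = 16 666 667 mm⁴.
Transfer it to a horizontal axis along the bottom face using Ī + A·d² with d = y − 0:
  the section: d = 50 mm → contributes +66 666 667 mm⁴
Total I = 66 666 667 mm⁴.

I_base ≈ 6.667 × 10⁷ mm⁴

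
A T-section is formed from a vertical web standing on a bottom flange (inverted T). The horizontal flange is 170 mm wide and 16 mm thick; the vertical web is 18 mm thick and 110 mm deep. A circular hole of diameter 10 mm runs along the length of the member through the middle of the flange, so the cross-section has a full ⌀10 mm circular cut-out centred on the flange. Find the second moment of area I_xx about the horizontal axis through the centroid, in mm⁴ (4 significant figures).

I_xx ≈ 6.546 × 10⁶ mm⁴

Split into non-overlapping primitives; take the origin at the lower-left of the bounding box.
Flange: 170 × 16, A = 2 720 mm², y = 8 mm, Ī = 58026.7 mm⁴.
Web: 18 × 110, A = 1 980 mm², y = 71 mm, Ī = 1 996 500 mm⁴.
Hole (subtracted): ⌀10, A = 78.5398 mm², y = 8 mm, Ī = 490.874 mm⁴.
Centroid: ȳ = ΣA·y / ΣA = 34.9915 mm.
Transfer each piece to the horizontal axis through the centroid using Ī + A·d² with d = y − 34.9915:
  flange: d = -26.9915 mm → contributes +2 039 654 mm⁴
  web: d = 36.0085 mm → contributes +4 563 796 mm⁴
  hole: d = -26.9915 mm → contributes −57710.2 mm⁴
Total I = 6 545 740 mm⁴.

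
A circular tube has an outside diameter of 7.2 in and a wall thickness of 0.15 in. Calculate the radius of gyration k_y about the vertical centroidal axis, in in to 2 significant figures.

Break the section into simple shapes (no overlaps), measuring from the bottom-left corner of the bounding box.
Outer circle: ⌀7.2, A = 40.72 in², x = 3.6 in, Ī = 131.9 in⁴.
Bore (subtracted): ⌀6.9, A = 37.39 in², x = 3.6 in, Ī = 111.3 in⁴.
By symmetry the centroid is at mid-width, x̄ = 3.6 in.
All pieces are centred on the vertical centroidal axis, so I = ΣĪ (holes subtracted) = 20.65 in⁴.
Radius of gyration: k = √(I/A) = √(20.65 / 3.322) = 2.493 in.

k_y ≈ 2.5 in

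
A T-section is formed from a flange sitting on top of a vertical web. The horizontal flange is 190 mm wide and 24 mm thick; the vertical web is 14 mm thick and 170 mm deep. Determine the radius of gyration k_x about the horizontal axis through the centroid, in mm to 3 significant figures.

k_x ≈ 54.6 mm

Split into non-overlapping primitives; take the origin at the lower-left of the bounding box.
Flange: 190 × 24, A = 4 560 mm², y = 182 mm, Ī = 218 880 mm⁴.
Web: 14 × 170, A = 2 380 mm², y = 85 mm, Ī = 5 731 833 mm⁴.
Centroid: ȳ = ΣA·y / ΣA = 148.73 mm.
Transfer each piece to the horizontal axis through the centroid using Ī + A·d² with d = y − 148.73:
  flange: d = 33.265 mm → contributes +5 264 834 mm⁴
  web: d = -63.735 mm → contributes +15 399 712 mm⁴
Total I = 20 664 545 mm⁴.
Radius of gyration: k = √(I/A) = √(20 664 545 / 6 940) = 54.567 mm.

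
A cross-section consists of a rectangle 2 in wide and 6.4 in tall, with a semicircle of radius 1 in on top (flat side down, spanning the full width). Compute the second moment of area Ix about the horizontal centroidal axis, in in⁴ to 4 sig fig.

Treat the section as a set of non-overlapping primitives; coordinates are from the bounding-box lower-left.
Rectangular body: 2 × 6.4, A = 12.8 in², y = 3.2 in, Ī = 43.6907 in⁴.
Semicircular cap: semicircle r = 1, A = 1.5708 in², y = 6.82441 in, Ī = 0.109757 in⁴.
Centroid: ȳ = ΣA·y / ΣA = 3.59617 in.
Transfer each piece to the horizontal centroidal axis using Ī + A·d² with d = y − 3.59617:
  rectangular body: d = -0.396166 in → contributes +45.6996 in⁴
  semicircular cap: d = 3.22825 in → contributes +16.4799 in⁴
Total I = 62.1795 in⁴.

Ix ≈ 62.18 in⁴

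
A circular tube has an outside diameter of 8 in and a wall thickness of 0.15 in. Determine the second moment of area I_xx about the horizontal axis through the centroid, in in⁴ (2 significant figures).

Decompose the section into non-overlapping parts with the origin at the bottom-left of its bounding rectangle.
Outer circle: ⌀8, A = 50.27 in², y = 4 in, Ī = 201.1 in⁴.
Bore (subtracted): ⌀7.7, A = 46.57 in², y = 4 in, Ī = 172.6 in⁴.
By symmetry the centroid is at mid-height, ȳ = 4 in.
All pieces are centred on the horizontal axis through the centroid, so I = ΣĪ (holes subtracted) = 28.5 in⁴.

I_xx ≈ 29 in⁴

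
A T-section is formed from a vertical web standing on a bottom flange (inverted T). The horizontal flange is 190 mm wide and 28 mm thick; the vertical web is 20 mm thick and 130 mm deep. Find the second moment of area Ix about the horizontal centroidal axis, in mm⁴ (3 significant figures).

Break the section into simple shapes (no overlaps), measuring from the bottom-left corner of the bounding box.
Flange: 190 × 28, A = 5 320 mm², y = 14 mm, Ī = 347 573 mm⁴.
Web: 20 × 130, A = 2 600 mm², y = 93 mm, Ī = 3 661 667 mm⁴.
Centroid: ȳ = ΣA·y / ΣA = 39.934 mm.
Transfer each piece to the horizontal centroidal axis using Ī + A·d² with d = y − 39.934:
  flange: d = -25.934 mm → contributes +3 925 753 mm⁴
  web: d = 53.066 mm → contributes +10 983 173 mm⁴
Total I = 14 908 926 mm⁴.

Ix ≈ 1.49 × 10⁷ mm⁴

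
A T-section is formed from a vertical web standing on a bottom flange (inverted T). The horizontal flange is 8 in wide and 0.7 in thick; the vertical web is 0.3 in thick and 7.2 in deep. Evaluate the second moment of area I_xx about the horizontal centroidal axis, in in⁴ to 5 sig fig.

I_xx ≈ 33.880 in⁴

Split into non-overlapping primitives; take the origin at the lower-left of the bounding box.
Flange: 8 × 0.7, A = 5.6 in², y = 0.35 in, Ī = 0.2286667 in⁴.
Web: 0.3 × 7.2, A = 2.16 in², y = 4.3 in, Ī = 9.3312 in⁴.
Centroid: ȳ = ΣA·y / ΣA = 1.449485 in.
Transfer each piece to the horizontal centroidal axis using Ī + A·d² with d = y − 1.449485:
  flange: d = -1.099485 in → contributes +6.998318 in⁴
  web: d = 2.850515 in → contributes +26.88215 in⁴
Total I = 33.88046 in⁴.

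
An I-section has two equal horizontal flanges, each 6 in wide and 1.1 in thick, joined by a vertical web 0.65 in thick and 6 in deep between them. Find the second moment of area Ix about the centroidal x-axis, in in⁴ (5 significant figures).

Treat the section as a set of non-overlapping primitives; coordinates are from the bounding-box lower-left.
Bottom flange: 6 × 1.1, A = 6.6 in², y = 0.55 in, Ī = 0.6655 in⁴.
Web: 0.65 × 6, A = 3.9 in², y = 4.1 in, Ī = 11.7 in⁴.
Top flange: 6 × 1.1, A = 6.6 in², y = 7.65 in, Ī = 0.6655 in⁴.
By symmetry the centroid is at mid-height, ȳ = 4.1 in.
Transfer each piece to the centroidal x-axis using Ī + A·d² with d = y − 4.1:
  bottom flange: d = -3.55 in → contributes +83.842 in⁴
  web: d = 0 in → contributes +11.7 in⁴
  top flange: d = 3.55 in → contributes +83.842 in⁴
Total I = 179.384 in⁴.

Ix ≈ 179.38 in⁴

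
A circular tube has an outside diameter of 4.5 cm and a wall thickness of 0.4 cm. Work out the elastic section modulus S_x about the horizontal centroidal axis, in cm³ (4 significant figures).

S_x ≈ 4.857 cm³

Split into non-overlapping primitives; take the origin at the lower-left of the bounding box.
Outer circle: ⌀4.5, A = 15.9043 cm², y = 2.25 cm, Ī = 20.1289 cm⁴.
Bore (subtracted): ⌀3.7, A = 10.7521 cm², y = 2.25 cm, Ī = 9.19977 cm⁴.
By symmetry the centroid is at mid-height, ȳ = 2.25 cm.
All pieces are centred on the horizontal centroidal axis, so I = ΣĪ (holes subtracted) = 10.9291 cm⁴.
Extreme fibre distance c = 2.25 cm; S = I/c = 4.85739 cm³.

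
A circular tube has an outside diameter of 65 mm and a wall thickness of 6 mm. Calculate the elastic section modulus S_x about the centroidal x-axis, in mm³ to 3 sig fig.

Treat the section as a set of non-overlapping primitives; coordinates are from the bounding-box lower-left.
Outer circle: ⌀65, A = 3318.3 mm², y = 32.5 mm, Ī = 876 241 mm⁴.
Bore (subtracted): ⌀53, A = 2206.2 mm², y = 32.5 mm, Ī = 387 323 mm⁴.
By symmetry the centroid is at mid-height, ȳ = 32.5 mm.
All pieces are centred on the centroidal x-axis, so I = ΣĪ (holes subtracted) = 488 917 mm⁴.
Extreme fibre distance c = 32.5 mm; S = I/c = 15 044 mm³.

S_x ≈ 1.50 × 10⁴ mm³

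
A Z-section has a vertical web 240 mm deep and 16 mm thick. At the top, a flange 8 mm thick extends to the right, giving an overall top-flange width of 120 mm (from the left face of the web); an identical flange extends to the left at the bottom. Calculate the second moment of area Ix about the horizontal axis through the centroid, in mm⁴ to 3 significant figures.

Break the section into simple shapes (no overlaps), measuring from the bottom-left corner of the bounding box.
Web: 16 × 240, A = 3 840 mm², y = 120 mm, Ī = 18 432 000 mm⁴.
Top flange (beyond web): 104 × 8, A = 832 mm², y = 236 mm, Ī = 4437.3 mm⁴.
Bottom flange (beyond web): 104 × 8, A = 832 mm², y = 4 mm, Ī = 4437.3 mm⁴.
Centroid: ȳ = ΣA·y / ΣA = 120 mm.
Transfer each piece to the horizontal axis through the centroid using Ī + A·d² with d = y − 120:
  web: d = 0 mm → contributes +18 432 000 mm⁴
  top flange (beyond web): d = 116 mm → contributes +11 199 829 mm⁴
  bottom flange (beyond web): d = -116 mm → contributes +11 199 829 mm⁴
Total I = 40 831 659 mm⁴.

Ix ≈ 4.08 × 10⁷ mm⁴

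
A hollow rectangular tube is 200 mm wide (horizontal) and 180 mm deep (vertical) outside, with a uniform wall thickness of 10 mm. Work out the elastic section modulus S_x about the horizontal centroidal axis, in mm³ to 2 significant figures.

Split into non-overlapping primitives; take the origin at the lower-left of the bounding box.
Outer rectangle: 200 × 180, A = 36 000 mm², y = 90 mm, Ī = 97 200 000 mm⁴.
Inner void (subtracted): 180 × 160, A = 28 800 mm², y = 90 mm, Ī = 61 440 000 mm⁴.
By symmetry the centroid is at mid-height, ȳ = 90 mm.
All pieces are centred on the horizontal centroidal axis, so I = ΣĪ (holes subtracted) = 35 760 000 mm⁴.
Extreme fibre distance c = 90 mm; S = I/c = 397 333 mm³.

S_x ≈ 4.0 × 10⁵ mm³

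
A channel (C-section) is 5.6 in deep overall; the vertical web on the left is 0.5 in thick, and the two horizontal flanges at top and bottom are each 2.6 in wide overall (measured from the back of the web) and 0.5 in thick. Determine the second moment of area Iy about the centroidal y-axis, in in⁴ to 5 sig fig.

Iy ≈ 2.8581 in⁴

Treat the section as a set of non-overlapping primitives; coordinates are from the bounding-box lower-left.
Web: 0.5 × 5.6, A = 2.8 in², x = 0.25 in, Ī = 0.05833333 in⁴.
Top flange (beyond web): 2.1 × 0.5, A = 1.05 in², x = 1.55 in, Ī = 0.385875 in⁴.
Bottom flange (beyond web): 2.1 × 0.5, A = 1.05 in², x = 1.55 in, Ī = 0.385875 in⁴.
Centroid: x̄ = ΣA·x / ΣA = 0.8071429 in.
Transfer each piece to the centroidal y-axis using Ī + A·d² with d = x − 0.8071429:
  web: d = -0.5571429 in → contributes +0.9274762 in⁴
  top flange (beyond web): d = 0.7428571 in → contributes +0.9653036 in⁴
  bottom flange (beyond web): d = 0.7428571 in → contributes +0.9653036 in⁴
Total I = 2.858083 in⁴.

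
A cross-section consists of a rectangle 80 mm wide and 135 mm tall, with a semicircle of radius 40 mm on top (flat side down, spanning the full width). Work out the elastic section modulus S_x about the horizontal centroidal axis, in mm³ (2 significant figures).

S_x ≈ 3.4 × 10⁵ mm³

Treat the section as a set of non-overlapping primitives; coordinates are from the bounding-box lower-left.
Rectangular body: 80 × 135, A = 10 800 mm², y = 67.5 mm, Ī = 16 402 500 mm⁴.
Semicircular cap: semicircle r = 40, A = 2 513 mm², y = 152 mm, Ī = 280 978 mm⁴.
Centroid: ȳ = ΣA·y / ΣA = 83.45 mm.
Transfer each piece to the horizontal centroidal axis using Ī + A·d² with d = y − 83.45:
  rectangular body: d = -15.95 mm → contributes +19 149 166 mm⁴
  semicircular cap: d = 68.53 mm → contributes +12 083 905 mm⁴
Total I = 31 233 071 mm⁴.
Extreme fibre distance c = 91.55 mm; S = I/c = 341 149 mm³.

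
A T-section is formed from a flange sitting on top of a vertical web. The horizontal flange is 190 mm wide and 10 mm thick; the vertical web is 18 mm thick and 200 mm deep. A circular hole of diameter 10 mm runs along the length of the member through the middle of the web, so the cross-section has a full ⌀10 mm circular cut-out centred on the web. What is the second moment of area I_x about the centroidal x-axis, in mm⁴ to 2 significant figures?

I_x ≈ 2.6 × 10⁷ mm⁴

Decompose the section into non-overlapping parts with the origin at the bottom-left of its bounding rectangle.
Flange: 190 × 10, A = 1 900 mm², y = 205 mm, Ī = 15 833 mm⁴.
Web: 18 × 200, A = 3 600 mm², y = 100 mm, Ī = 12 000 000 mm⁴.
Hole (subtracted): ⌀10, A = 78.54 mm², y = 100 mm, Ī = 490.9 mm⁴.
Centroid: ȳ = ΣA·y / ΣA = 136.8 mm.
Transfer each piece to the centroidal x-axis using Ī + A·d² with d = y − 136.8:
  flange: d = 68.2 mm → contributes +8 853 655 mm⁴
  web: d = -36.8 mm → contributes +16 874 788 mm⁴
  hole: d = -36.8 mm → contributes −106 842 mm⁴
Total I = 25 621 601 mm⁴.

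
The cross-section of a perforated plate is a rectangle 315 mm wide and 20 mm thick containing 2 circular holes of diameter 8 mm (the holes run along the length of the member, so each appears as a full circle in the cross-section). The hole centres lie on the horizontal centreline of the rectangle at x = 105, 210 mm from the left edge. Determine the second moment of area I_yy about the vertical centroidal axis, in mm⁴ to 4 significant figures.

I_yy ≈ 5.182 × 10⁷ mm⁴

Treat the section as a set of non-overlapping primitives; coordinates are from the bounding-box lower-left.
Plate: 315 × 20, A = 6 300 mm², x = 157.5 mm, Ī = 52 093 125 mm⁴.
Hole 1 (subtracted): ⌀8, A = 50.2655 mm², x = 105 mm, Ī = 201.062 mm⁴.
Hole 2 (subtracted): ⌀8, A = 50.2655 mm², x = 210 mm, Ī = 201.062 mm⁴.
By symmetry the centroid is at mid-width, x̄ = 157.5 mm.
Transfer each piece to the vertical centroidal axis using Ī + A·d² with d = x − 157.5:
  plate: d = 0 mm → contributes +52 093 125 mm⁴
  hole 1: d = -52.5 mm → contributes −138 745 mm⁴
  hole 2: d = 52.5 mm → contributes −138 745 mm⁴
Total I = 51 815 634 mm⁴.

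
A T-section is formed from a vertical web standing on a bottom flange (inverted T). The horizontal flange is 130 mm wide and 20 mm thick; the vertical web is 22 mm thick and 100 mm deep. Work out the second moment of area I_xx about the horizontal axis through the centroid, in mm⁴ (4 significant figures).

I_xx ≈ 6.210 × 10⁶ mm⁴

Split into non-overlapping primitives; take the origin at the lower-left of the bounding box.
Flange: 130 × 20, A = 2 600 mm², y = 10 mm, Ī = 86666.7 mm⁴.
Web: 22 × 100, A = 2 200 mm², y = 70 mm, Ī = 1 833 333 mm⁴.
Centroid: ȳ = ΣA·y / ΣA = 37.5 mm.
Transfer each piece to the horizontal axis through the centroid using Ī + A·d² with d = y − 37.5:
  flange: d = -27.5 mm → contributes +2 052 917 mm⁴
  web: d = 32.5 mm → contributes +4 157 083 mm⁴
Total I = 6 210 000 mm⁴.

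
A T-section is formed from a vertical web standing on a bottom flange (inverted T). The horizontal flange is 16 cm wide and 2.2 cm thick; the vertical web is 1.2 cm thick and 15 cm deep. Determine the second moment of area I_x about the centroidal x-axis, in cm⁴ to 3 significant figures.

I_x ≈ 1230 cm⁴

Split into non-overlapping primitives; take the origin at the lower-left of the bounding box.
Flange: 16 × 2.2, A = 35.2 cm², y = 1.1 cm, Ī = 14.197 cm⁴.
Web: 1.2 × 15, A = 18 cm², y = 9.7 cm, Ī = 337.5 cm⁴.
Centroid: ȳ = ΣA·y / ΣA = 4.0098 cm.
Transfer each piece to the centroidal x-axis using Ī + A·d² with d = y − 4.0098:
  flange: d = -2.9098 cm → contributes +312.23 cm⁴
  web: d = 5.6902 cm → contributes +920.32 cm⁴
Total I = 1232.5 cm⁴.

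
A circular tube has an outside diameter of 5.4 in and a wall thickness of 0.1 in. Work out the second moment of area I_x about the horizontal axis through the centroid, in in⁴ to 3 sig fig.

I_x ≈ 5.85 in⁴

Decompose the section into non-overlapping parts with the origin at the bottom-left of its bounding rectangle.
Outer circle: ⌀5.4, A = 22.902 in², y = 2.7 in, Ī = 41.739 in⁴.
Bore (subtracted): ⌀5.2, A = 21.237 in², y = 2.7 in, Ī = 35.891 in⁴.
By symmetry the centroid is at mid-height, ȳ = 2.7 in.
All pieces are centred on the horizontal axis through the centroid, so I = ΣĪ (holes subtracted) = 5.8485 in⁴.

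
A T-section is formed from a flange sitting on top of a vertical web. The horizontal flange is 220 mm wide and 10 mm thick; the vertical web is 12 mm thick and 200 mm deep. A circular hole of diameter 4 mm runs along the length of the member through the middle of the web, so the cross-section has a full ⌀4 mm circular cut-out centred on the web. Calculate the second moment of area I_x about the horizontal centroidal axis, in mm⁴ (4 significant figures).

Break the section into simple shapes (no overlaps), measuring from the bottom-left corner of the bounding box.
Flange: 220 × 10, A = 2 200 mm², y = 205 mm, Ī = 18333.3 mm⁴.
Web: 12 × 200, A = 2 400 mm², y = 100 mm, Ī = 8 000 000 mm⁴.
Hole (subtracted): ⌀4, A = 12.5664 mm², y = 100 mm, Ī = 12.5664 mm⁴.
Centroid: ȳ = ΣA·y / ΣA = 150.355 mm.
Transfer each piece to the horizontal centroidal axis using Ī + A·d² with d = y − 150.355:
  flange: d = 54.645 mm → contributes +6 587 712 mm⁴
  web: d = -50.355 mm → contributes +14 085 491 mm⁴
  hole: d = -50.355 mm → contributes −31876.1 mm⁴
Total I = 20 641 327 mm⁴.

I_x ≈ 2.064 × 10⁷ mm⁴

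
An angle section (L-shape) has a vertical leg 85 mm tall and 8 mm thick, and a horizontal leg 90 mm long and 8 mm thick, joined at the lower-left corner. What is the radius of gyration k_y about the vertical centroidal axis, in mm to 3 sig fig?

Split into non-overlapping primitives; take the origin at the lower-left of the bounding box.
Vertical leg: 8 × 85, A = 680 mm², x = 4 mm, Ī = 3626.7 mm⁴.
Horizontal leg (remainder): 82 × 8, A = 656 mm², x = 49 mm, Ī = 367 579 mm⁴.
Centroid: x̄ = ΣA·x / ΣA = 26.096 mm.
Transfer each piece to the vertical centroidal axis using Ī + A·d² with d = x − 26.096:
  vertical leg: d = -22.096 mm → contributes +335 619 mm⁴
  horizontal leg (remainder): d = 22.904 mm → contributes +711 718 mm⁴
Total I = 1 047 337 mm⁴.
Radius of gyration: k = √(I/A) = √(1 047 337 / 1 336) = 27.999 mm.

k_y ≈ 28.0 mm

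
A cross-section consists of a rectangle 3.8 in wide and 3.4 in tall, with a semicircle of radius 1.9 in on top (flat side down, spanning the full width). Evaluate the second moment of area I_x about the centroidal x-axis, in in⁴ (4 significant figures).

Treat the section as a set of non-overlapping primitives; coordinates are from the bounding-box lower-left.
Rectangular body: 3.8 × 3.4, A = 12.92 in², y = 1.7 in, Ī = 12.4463 in⁴.
Semicircular cap: semicircle r = 1.9, A = 5.67057 in², y = 4.20639 in, Ī = 1.43036 in⁴.
Centroid: ȳ = ΣA·y / ΣA = 2.46451 in.
Transfer each piece to the centroidal x-axis using Ī + A·d² with d = y − 2.46451:
  rectangular body: d = -0.764508 in → contributes +19.9977 in⁴
  semicircular cap: d = 1.74188 in → contributes +18.6357 in⁴
Total I = 38.6333 in⁴.

I_x ≈ 38.63 in⁴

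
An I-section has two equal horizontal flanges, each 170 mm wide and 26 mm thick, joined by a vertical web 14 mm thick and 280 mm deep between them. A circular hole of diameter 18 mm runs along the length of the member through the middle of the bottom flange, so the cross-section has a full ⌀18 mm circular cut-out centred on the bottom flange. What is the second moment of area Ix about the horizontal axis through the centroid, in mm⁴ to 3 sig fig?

Break the section into simple shapes (no overlaps), measuring from the bottom-left corner of the bounding box.
Bottom flange: 170 × 26, A = 4 420 mm², y = 13 mm, Ī = 248 993 mm⁴.
Web: 14 × 280, A = 3 920 mm², y = 166 mm, Ī = 25 610 667 mm⁴.
Top flange: 170 × 26, A = 4 420 mm², y = 319 mm, Ī = 248 993 mm⁴.
Hole (subtracted): ⌀18, A = 254.47 mm², y = 13 mm, Ī = 5 153 mm⁴.
Centroid: ȳ = ΣA·y / ΣA = 169.11 mm.
Transfer each piece to the horizontal axis through the centroid using Ī + A·d² with d = y − 169.11:
  bottom flange: d = -156.11 mm → contributes +107 970 447 mm⁴
  web: d = -3.1133 mm → contributes +25 648 662 mm⁴
  top flange: d = 149.89 mm → contributes +99 548 784 mm⁴
  hole: d = -156.11 mm → contributes −6 206 911 mm⁴
Total I = 226 960 982 mm⁴.

Ix ≈ 2.27 × 10⁸ mm⁴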